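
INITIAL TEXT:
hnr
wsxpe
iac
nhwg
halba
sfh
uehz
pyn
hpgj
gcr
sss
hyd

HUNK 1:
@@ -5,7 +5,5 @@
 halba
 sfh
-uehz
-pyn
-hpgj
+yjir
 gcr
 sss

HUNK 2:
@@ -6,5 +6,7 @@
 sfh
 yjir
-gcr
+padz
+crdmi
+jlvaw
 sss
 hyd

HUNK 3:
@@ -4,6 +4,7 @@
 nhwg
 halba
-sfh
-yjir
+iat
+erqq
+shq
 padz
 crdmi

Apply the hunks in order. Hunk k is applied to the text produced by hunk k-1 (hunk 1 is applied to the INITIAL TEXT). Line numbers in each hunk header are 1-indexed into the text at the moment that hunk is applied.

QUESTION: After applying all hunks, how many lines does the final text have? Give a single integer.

Hunk 1: at line 5 remove [uehz,pyn,hpgj] add [yjir] -> 10 lines: hnr wsxpe iac nhwg halba sfh yjir gcr sss hyd
Hunk 2: at line 6 remove [gcr] add [padz,crdmi,jlvaw] -> 12 lines: hnr wsxpe iac nhwg halba sfh yjir padz crdmi jlvaw sss hyd
Hunk 3: at line 4 remove [sfh,yjir] add [iat,erqq,shq] -> 13 lines: hnr wsxpe iac nhwg halba iat erqq shq padz crdmi jlvaw sss hyd
Final line count: 13

Answer: 13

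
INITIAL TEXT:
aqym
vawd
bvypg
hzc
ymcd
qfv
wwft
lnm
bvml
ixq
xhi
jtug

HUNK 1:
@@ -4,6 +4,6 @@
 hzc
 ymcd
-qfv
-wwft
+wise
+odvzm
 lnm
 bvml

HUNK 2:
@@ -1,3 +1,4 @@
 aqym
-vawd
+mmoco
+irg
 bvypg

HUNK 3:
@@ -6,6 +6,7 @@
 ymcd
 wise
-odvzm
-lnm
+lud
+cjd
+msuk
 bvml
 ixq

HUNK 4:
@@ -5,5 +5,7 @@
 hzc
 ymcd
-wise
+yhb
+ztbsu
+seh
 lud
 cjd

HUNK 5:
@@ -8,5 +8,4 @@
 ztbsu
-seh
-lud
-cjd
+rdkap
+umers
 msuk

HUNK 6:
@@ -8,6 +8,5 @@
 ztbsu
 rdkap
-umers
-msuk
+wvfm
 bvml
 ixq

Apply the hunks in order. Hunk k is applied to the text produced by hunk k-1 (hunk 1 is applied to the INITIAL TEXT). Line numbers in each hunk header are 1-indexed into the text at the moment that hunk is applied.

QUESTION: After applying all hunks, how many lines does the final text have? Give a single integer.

Answer: 14

Derivation:
Hunk 1: at line 4 remove [qfv,wwft] add [wise,odvzm] -> 12 lines: aqym vawd bvypg hzc ymcd wise odvzm lnm bvml ixq xhi jtug
Hunk 2: at line 1 remove [vawd] add [mmoco,irg] -> 13 lines: aqym mmoco irg bvypg hzc ymcd wise odvzm lnm bvml ixq xhi jtug
Hunk 3: at line 6 remove [odvzm,lnm] add [lud,cjd,msuk] -> 14 lines: aqym mmoco irg bvypg hzc ymcd wise lud cjd msuk bvml ixq xhi jtug
Hunk 4: at line 5 remove [wise] add [yhb,ztbsu,seh] -> 16 lines: aqym mmoco irg bvypg hzc ymcd yhb ztbsu seh lud cjd msuk bvml ixq xhi jtug
Hunk 5: at line 8 remove [seh,lud,cjd] add [rdkap,umers] -> 15 lines: aqym mmoco irg bvypg hzc ymcd yhb ztbsu rdkap umers msuk bvml ixq xhi jtug
Hunk 6: at line 8 remove [umers,msuk] add [wvfm] -> 14 lines: aqym mmoco irg bvypg hzc ymcd yhb ztbsu rdkap wvfm bvml ixq xhi jtug
Final line count: 14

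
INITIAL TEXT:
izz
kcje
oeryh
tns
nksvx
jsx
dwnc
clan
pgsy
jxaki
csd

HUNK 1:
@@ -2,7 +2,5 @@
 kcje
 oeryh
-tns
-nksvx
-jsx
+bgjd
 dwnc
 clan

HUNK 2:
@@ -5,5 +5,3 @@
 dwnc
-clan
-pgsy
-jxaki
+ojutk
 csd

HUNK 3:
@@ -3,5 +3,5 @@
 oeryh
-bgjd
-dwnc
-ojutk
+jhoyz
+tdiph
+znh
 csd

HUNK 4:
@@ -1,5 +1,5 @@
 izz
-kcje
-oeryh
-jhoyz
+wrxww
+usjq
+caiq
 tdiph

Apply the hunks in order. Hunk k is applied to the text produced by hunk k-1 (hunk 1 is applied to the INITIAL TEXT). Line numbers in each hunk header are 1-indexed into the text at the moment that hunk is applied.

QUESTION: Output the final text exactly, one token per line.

Hunk 1: at line 2 remove [tns,nksvx,jsx] add [bgjd] -> 9 lines: izz kcje oeryh bgjd dwnc clan pgsy jxaki csd
Hunk 2: at line 5 remove [clan,pgsy,jxaki] add [ojutk] -> 7 lines: izz kcje oeryh bgjd dwnc ojutk csd
Hunk 3: at line 3 remove [bgjd,dwnc,ojutk] add [jhoyz,tdiph,znh] -> 7 lines: izz kcje oeryh jhoyz tdiph znh csd
Hunk 4: at line 1 remove [kcje,oeryh,jhoyz] add [wrxww,usjq,caiq] -> 7 lines: izz wrxww usjq caiq tdiph znh csd

Answer: izz
wrxww
usjq
caiq
tdiph
znh
csd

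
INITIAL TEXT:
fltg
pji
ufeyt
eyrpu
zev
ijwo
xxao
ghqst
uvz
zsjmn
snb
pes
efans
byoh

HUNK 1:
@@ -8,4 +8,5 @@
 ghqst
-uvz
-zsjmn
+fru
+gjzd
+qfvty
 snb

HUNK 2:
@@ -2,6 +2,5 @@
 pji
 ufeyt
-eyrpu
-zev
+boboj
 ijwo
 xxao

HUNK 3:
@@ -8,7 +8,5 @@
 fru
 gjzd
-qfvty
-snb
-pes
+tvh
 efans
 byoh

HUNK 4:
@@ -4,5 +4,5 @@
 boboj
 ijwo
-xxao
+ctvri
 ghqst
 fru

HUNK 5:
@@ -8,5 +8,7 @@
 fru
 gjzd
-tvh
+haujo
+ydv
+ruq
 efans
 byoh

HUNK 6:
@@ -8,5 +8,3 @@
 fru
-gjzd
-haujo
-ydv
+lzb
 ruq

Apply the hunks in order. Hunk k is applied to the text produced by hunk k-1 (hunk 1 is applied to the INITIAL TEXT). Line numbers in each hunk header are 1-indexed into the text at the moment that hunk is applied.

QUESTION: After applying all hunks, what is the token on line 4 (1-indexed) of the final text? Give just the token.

Hunk 1: at line 8 remove [uvz,zsjmn] add [fru,gjzd,qfvty] -> 15 lines: fltg pji ufeyt eyrpu zev ijwo xxao ghqst fru gjzd qfvty snb pes efans byoh
Hunk 2: at line 2 remove [eyrpu,zev] add [boboj] -> 14 lines: fltg pji ufeyt boboj ijwo xxao ghqst fru gjzd qfvty snb pes efans byoh
Hunk 3: at line 8 remove [qfvty,snb,pes] add [tvh] -> 12 lines: fltg pji ufeyt boboj ijwo xxao ghqst fru gjzd tvh efans byoh
Hunk 4: at line 4 remove [xxao] add [ctvri] -> 12 lines: fltg pji ufeyt boboj ijwo ctvri ghqst fru gjzd tvh efans byoh
Hunk 5: at line 8 remove [tvh] add [haujo,ydv,ruq] -> 14 lines: fltg pji ufeyt boboj ijwo ctvri ghqst fru gjzd haujo ydv ruq efans byoh
Hunk 6: at line 8 remove [gjzd,haujo,ydv] add [lzb] -> 12 lines: fltg pji ufeyt boboj ijwo ctvri ghqst fru lzb ruq efans byoh
Final line 4: boboj

Answer: boboj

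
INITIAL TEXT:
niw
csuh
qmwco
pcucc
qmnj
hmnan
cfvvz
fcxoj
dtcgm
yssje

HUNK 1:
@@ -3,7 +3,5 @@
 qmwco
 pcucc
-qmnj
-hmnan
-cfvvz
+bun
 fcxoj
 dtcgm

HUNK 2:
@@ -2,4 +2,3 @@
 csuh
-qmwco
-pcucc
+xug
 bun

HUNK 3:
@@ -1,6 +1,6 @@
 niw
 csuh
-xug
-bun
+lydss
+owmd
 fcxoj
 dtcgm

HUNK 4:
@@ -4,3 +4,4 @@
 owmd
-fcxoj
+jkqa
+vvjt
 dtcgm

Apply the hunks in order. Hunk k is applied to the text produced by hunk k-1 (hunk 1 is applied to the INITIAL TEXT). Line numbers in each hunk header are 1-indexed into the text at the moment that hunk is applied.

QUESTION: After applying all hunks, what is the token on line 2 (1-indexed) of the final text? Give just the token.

Hunk 1: at line 3 remove [qmnj,hmnan,cfvvz] add [bun] -> 8 lines: niw csuh qmwco pcucc bun fcxoj dtcgm yssje
Hunk 2: at line 2 remove [qmwco,pcucc] add [xug] -> 7 lines: niw csuh xug bun fcxoj dtcgm yssje
Hunk 3: at line 1 remove [xug,bun] add [lydss,owmd] -> 7 lines: niw csuh lydss owmd fcxoj dtcgm yssje
Hunk 4: at line 4 remove [fcxoj] add [jkqa,vvjt] -> 8 lines: niw csuh lydss owmd jkqa vvjt dtcgm yssje
Final line 2: csuh

Answer: csuh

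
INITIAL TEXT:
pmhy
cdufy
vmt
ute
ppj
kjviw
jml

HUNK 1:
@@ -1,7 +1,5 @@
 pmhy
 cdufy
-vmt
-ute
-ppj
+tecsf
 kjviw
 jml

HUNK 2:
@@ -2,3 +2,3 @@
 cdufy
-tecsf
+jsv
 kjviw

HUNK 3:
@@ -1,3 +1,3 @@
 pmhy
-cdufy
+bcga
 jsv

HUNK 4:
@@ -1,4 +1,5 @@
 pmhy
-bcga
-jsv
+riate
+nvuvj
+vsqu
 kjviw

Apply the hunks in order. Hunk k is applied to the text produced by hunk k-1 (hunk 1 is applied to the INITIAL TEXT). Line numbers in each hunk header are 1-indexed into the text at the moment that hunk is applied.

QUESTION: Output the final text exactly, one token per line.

Hunk 1: at line 1 remove [vmt,ute,ppj] add [tecsf] -> 5 lines: pmhy cdufy tecsf kjviw jml
Hunk 2: at line 2 remove [tecsf] add [jsv] -> 5 lines: pmhy cdufy jsv kjviw jml
Hunk 3: at line 1 remove [cdufy] add [bcga] -> 5 lines: pmhy bcga jsv kjviw jml
Hunk 4: at line 1 remove [bcga,jsv] add [riate,nvuvj,vsqu] -> 6 lines: pmhy riate nvuvj vsqu kjviw jml

Answer: pmhy
riate
nvuvj
vsqu
kjviw
jml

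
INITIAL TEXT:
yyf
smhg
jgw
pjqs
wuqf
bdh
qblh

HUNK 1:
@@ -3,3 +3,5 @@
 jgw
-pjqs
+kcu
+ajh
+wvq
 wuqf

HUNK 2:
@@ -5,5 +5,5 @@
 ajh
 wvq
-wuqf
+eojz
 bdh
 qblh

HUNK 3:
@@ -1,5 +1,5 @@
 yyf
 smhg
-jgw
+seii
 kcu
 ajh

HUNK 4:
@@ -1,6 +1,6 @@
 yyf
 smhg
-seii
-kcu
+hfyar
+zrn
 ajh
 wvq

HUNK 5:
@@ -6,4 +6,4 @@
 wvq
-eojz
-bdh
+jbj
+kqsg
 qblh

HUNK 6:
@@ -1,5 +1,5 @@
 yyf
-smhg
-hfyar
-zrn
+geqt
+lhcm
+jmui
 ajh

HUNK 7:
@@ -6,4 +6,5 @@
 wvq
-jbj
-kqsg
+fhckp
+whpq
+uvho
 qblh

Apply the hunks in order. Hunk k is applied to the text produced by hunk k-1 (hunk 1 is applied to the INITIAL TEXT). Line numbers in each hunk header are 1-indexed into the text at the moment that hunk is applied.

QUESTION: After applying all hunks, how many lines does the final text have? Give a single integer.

Hunk 1: at line 3 remove [pjqs] add [kcu,ajh,wvq] -> 9 lines: yyf smhg jgw kcu ajh wvq wuqf bdh qblh
Hunk 2: at line 5 remove [wuqf] add [eojz] -> 9 lines: yyf smhg jgw kcu ajh wvq eojz bdh qblh
Hunk 3: at line 1 remove [jgw] add [seii] -> 9 lines: yyf smhg seii kcu ajh wvq eojz bdh qblh
Hunk 4: at line 1 remove [seii,kcu] add [hfyar,zrn] -> 9 lines: yyf smhg hfyar zrn ajh wvq eojz bdh qblh
Hunk 5: at line 6 remove [eojz,bdh] add [jbj,kqsg] -> 9 lines: yyf smhg hfyar zrn ajh wvq jbj kqsg qblh
Hunk 6: at line 1 remove [smhg,hfyar,zrn] add [geqt,lhcm,jmui] -> 9 lines: yyf geqt lhcm jmui ajh wvq jbj kqsg qblh
Hunk 7: at line 6 remove [jbj,kqsg] add [fhckp,whpq,uvho] -> 10 lines: yyf geqt lhcm jmui ajh wvq fhckp whpq uvho qblh
Final line count: 10

Answer: 10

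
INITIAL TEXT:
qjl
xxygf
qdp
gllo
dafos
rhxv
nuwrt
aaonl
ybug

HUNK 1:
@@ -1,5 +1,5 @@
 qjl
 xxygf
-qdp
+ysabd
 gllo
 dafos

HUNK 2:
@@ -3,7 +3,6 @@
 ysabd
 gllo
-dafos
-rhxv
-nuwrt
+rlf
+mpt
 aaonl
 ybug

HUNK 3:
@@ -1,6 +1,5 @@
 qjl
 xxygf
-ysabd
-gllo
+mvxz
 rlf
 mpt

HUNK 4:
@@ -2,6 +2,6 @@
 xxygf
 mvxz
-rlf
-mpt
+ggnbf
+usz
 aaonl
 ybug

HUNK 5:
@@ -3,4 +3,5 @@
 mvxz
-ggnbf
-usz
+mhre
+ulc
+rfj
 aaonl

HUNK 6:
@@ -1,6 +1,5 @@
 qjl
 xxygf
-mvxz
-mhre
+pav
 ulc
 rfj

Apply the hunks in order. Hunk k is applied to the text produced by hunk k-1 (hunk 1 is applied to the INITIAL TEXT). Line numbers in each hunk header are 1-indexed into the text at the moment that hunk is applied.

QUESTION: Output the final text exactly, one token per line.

Hunk 1: at line 1 remove [qdp] add [ysabd] -> 9 lines: qjl xxygf ysabd gllo dafos rhxv nuwrt aaonl ybug
Hunk 2: at line 3 remove [dafos,rhxv,nuwrt] add [rlf,mpt] -> 8 lines: qjl xxygf ysabd gllo rlf mpt aaonl ybug
Hunk 3: at line 1 remove [ysabd,gllo] add [mvxz] -> 7 lines: qjl xxygf mvxz rlf mpt aaonl ybug
Hunk 4: at line 2 remove [rlf,mpt] add [ggnbf,usz] -> 7 lines: qjl xxygf mvxz ggnbf usz aaonl ybug
Hunk 5: at line 3 remove [ggnbf,usz] add [mhre,ulc,rfj] -> 8 lines: qjl xxygf mvxz mhre ulc rfj aaonl ybug
Hunk 6: at line 1 remove [mvxz,mhre] add [pav] -> 7 lines: qjl xxygf pav ulc rfj aaonl ybug

Answer: qjl
xxygf
pav
ulc
rfj
aaonl
ybug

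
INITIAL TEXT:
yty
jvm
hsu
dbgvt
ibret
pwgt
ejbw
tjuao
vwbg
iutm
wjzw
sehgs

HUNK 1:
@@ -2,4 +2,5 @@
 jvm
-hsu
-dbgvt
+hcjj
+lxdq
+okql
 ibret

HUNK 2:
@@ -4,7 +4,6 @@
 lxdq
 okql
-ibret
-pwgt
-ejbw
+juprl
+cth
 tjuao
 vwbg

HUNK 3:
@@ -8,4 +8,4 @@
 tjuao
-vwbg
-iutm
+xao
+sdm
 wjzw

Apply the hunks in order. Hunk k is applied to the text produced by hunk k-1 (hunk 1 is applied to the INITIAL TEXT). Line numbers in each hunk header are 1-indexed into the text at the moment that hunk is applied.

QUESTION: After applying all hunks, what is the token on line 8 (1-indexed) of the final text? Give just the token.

Answer: tjuao

Derivation:
Hunk 1: at line 2 remove [hsu,dbgvt] add [hcjj,lxdq,okql] -> 13 lines: yty jvm hcjj lxdq okql ibret pwgt ejbw tjuao vwbg iutm wjzw sehgs
Hunk 2: at line 4 remove [ibret,pwgt,ejbw] add [juprl,cth] -> 12 lines: yty jvm hcjj lxdq okql juprl cth tjuao vwbg iutm wjzw sehgs
Hunk 3: at line 8 remove [vwbg,iutm] add [xao,sdm] -> 12 lines: yty jvm hcjj lxdq okql juprl cth tjuao xao sdm wjzw sehgs
Final line 8: tjuao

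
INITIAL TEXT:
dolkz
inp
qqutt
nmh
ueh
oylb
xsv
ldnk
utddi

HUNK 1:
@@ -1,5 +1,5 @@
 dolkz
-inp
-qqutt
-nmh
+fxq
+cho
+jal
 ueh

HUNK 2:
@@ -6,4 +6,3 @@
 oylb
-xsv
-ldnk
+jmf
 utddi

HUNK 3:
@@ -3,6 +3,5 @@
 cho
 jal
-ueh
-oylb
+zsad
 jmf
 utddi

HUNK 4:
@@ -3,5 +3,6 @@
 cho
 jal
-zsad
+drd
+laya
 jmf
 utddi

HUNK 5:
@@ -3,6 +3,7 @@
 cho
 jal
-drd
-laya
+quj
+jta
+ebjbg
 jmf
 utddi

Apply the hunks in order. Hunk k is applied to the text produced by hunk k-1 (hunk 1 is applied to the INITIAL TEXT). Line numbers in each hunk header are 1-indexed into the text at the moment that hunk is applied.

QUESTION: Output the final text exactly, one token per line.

Hunk 1: at line 1 remove [inp,qqutt,nmh] add [fxq,cho,jal] -> 9 lines: dolkz fxq cho jal ueh oylb xsv ldnk utddi
Hunk 2: at line 6 remove [xsv,ldnk] add [jmf] -> 8 lines: dolkz fxq cho jal ueh oylb jmf utddi
Hunk 3: at line 3 remove [ueh,oylb] add [zsad] -> 7 lines: dolkz fxq cho jal zsad jmf utddi
Hunk 4: at line 3 remove [zsad] add [drd,laya] -> 8 lines: dolkz fxq cho jal drd laya jmf utddi
Hunk 5: at line 3 remove [drd,laya] add [quj,jta,ebjbg] -> 9 lines: dolkz fxq cho jal quj jta ebjbg jmf utddi

Answer: dolkz
fxq
cho
jal
quj
jta
ebjbg
jmf
utddi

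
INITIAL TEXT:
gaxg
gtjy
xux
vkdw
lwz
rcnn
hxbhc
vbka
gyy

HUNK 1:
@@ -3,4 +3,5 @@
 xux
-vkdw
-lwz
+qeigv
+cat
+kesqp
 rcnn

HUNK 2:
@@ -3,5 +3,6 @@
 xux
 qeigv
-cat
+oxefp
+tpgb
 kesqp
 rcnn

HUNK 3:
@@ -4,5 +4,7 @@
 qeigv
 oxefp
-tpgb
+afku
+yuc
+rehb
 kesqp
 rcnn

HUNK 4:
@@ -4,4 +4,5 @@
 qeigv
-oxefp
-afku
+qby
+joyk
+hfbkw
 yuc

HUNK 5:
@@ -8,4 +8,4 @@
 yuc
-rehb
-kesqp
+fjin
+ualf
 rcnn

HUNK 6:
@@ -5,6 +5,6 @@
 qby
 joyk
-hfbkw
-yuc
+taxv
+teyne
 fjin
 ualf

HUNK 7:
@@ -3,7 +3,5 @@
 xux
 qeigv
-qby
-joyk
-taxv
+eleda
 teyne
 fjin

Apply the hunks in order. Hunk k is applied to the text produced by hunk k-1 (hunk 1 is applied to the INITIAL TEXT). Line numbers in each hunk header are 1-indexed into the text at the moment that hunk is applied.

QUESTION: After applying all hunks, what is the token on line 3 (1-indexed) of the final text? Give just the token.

Answer: xux

Derivation:
Hunk 1: at line 3 remove [vkdw,lwz] add [qeigv,cat,kesqp] -> 10 lines: gaxg gtjy xux qeigv cat kesqp rcnn hxbhc vbka gyy
Hunk 2: at line 3 remove [cat] add [oxefp,tpgb] -> 11 lines: gaxg gtjy xux qeigv oxefp tpgb kesqp rcnn hxbhc vbka gyy
Hunk 3: at line 4 remove [tpgb] add [afku,yuc,rehb] -> 13 lines: gaxg gtjy xux qeigv oxefp afku yuc rehb kesqp rcnn hxbhc vbka gyy
Hunk 4: at line 4 remove [oxefp,afku] add [qby,joyk,hfbkw] -> 14 lines: gaxg gtjy xux qeigv qby joyk hfbkw yuc rehb kesqp rcnn hxbhc vbka gyy
Hunk 5: at line 8 remove [rehb,kesqp] add [fjin,ualf] -> 14 lines: gaxg gtjy xux qeigv qby joyk hfbkw yuc fjin ualf rcnn hxbhc vbka gyy
Hunk 6: at line 5 remove [hfbkw,yuc] add [taxv,teyne] -> 14 lines: gaxg gtjy xux qeigv qby joyk taxv teyne fjin ualf rcnn hxbhc vbka gyy
Hunk 7: at line 3 remove [qby,joyk,taxv] add [eleda] -> 12 lines: gaxg gtjy xux qeigv eleda teyne fjin ualf rcnn hxbhc vbka gyy
Final line 3: xux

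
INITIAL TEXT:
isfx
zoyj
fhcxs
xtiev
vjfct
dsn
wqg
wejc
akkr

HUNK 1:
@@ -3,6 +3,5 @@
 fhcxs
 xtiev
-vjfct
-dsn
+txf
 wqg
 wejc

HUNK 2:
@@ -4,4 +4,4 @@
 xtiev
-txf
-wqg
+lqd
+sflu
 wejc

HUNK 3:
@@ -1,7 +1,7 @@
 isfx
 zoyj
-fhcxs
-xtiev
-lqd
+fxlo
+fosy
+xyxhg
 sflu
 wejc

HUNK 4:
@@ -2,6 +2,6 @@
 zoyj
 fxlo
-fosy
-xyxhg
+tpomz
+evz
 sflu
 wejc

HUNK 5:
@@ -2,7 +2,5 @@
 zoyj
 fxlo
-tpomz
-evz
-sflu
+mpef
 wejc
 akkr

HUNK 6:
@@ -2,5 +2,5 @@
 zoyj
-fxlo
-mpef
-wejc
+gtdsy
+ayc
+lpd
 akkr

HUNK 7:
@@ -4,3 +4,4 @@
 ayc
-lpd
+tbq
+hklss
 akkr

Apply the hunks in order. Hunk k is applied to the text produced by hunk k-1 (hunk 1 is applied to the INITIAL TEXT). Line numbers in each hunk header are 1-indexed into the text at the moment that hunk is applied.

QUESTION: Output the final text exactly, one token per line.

Hunk 1: at line 3 remove [vjfct,dsn] add [txf] -> 8 lines: isfx zoyj fhcxs xtiev txf wqg wejc akkr
Hunk 2: at line 4 remove [txf,wqg] add [lqd,sflu] -> 8 lines: isfx zoyj fhcxs xtiev lqd sflu wejc akkr
Hunk 3: at line 1 remove [fhcxs,xtiev,lqd] add [fxlo,fosy,xyxhg] -> 8 lines: isfx zoyj fxlo fosy xyxhg sflu wejc akkr
Hunk 4: at line 2 remove [fosy,xyxhg] add [tpomz,evz] -> 8 lines: isfx zoyj fxlo tpomz evz sflu wejc akkr
Hunk 5: at line 2 remove [tpomz,evz,sflu] add [mpef] -> 6 lines: isfx zoyj fxlo mpef wejc akkr
Hunk 6: at line 2 remove [fxlo,mpef,wejc] add [gtdsy,ayc,lpd] -> 6 lines: isfx zoyj gtdsy ayc lpd akkr
Hunk 7: at line 4 remove [lpd] add [tbq,hklss] -> 7 lines: isfx zoyj gtdsy ayc tbq hklss akkr

Answer: isfx
zoyj
gtdsy
ayc
tbq
hklss
akkr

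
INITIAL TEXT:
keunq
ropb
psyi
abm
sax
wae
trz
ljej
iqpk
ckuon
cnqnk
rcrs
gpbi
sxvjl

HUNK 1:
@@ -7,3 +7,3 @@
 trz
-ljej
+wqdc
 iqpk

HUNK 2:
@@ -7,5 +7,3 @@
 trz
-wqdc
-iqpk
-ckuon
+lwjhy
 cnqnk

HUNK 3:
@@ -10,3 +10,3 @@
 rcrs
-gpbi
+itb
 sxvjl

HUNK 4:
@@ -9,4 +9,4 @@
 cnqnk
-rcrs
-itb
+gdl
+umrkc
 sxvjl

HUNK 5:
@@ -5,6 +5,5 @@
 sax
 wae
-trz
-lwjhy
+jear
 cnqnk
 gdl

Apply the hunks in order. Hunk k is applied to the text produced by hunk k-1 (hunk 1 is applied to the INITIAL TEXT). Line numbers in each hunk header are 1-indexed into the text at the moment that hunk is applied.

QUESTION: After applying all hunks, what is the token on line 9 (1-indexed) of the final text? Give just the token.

Hunk 1: at line 7 remove [ljej] add [wqdc] -> 14 lines: keunq ropb psyi abm sax wae trz wqdc iqpk ckuon cnqnk rcrs gpbi sxvjl
Hunk 2: at line 7 remove [wqdc,iqpk,ckuon] add [lwjhy] -> 12 lines: keunq ropb psyi abm sax wae trz lwjhy cnqnk rcrs gpbi sxvjl
Hunk 3: at line 10 remove [gpbi] add [itb] -> 12 lines: keunq ropb psyi abm sax wae trz lwjhy cnqnk rcrs itb sxvjl
Hunk 4: at line 9 remove [rcrs,itb] add [gdl,umrkc] -> 12 lines: keunq ropb psyi abm sax wae trz lwjhy cnqnk gdl umrkc sxvjl
Hunk 5: at line 5 remove [trz,lwjhy] add [jear] -> 11 lines: keunq ropb psyi abm sax wae jear cnqnk gdl umrkc sxvjl
Final line 9: gdl

Answer: gdl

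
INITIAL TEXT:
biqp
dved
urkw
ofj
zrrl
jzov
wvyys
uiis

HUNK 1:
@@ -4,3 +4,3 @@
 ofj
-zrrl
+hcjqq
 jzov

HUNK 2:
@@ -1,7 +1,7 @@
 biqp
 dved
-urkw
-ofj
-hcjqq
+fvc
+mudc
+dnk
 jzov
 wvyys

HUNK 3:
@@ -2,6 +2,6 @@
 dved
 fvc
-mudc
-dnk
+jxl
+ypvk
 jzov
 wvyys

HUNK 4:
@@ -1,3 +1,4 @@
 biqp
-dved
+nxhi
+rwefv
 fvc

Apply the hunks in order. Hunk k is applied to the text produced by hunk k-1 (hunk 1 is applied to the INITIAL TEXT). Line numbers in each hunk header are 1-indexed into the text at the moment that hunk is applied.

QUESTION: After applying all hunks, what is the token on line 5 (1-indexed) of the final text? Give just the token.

Hunk 1: at line 4 remove [zrrl] add [hcjqq] -> 8 lines: biqp dved urkw ofj hcjqq jzov wvyys uiis
Hunk 2: at line 1 remove [urkw,ofj,hcjqq] add [fvc,mudc,dnk] -> 8 lines: biqp dved fvc mudc dnk jzov wvyys uiis
Hunk 3: at line 2 remove [mudc,dnk] add [jxl,ypvk] -> 8 lines: biqp dved fvc jxl ypvk jzov wvyys uiis
Hunk 4: at line 1 remove [dved] add [nxhi,rwefv] -> 9 lines: biqp nxhi rwefv fvc jxl ypvk jzov wvyys uiis
Final line 5: jxl

Answer: jxl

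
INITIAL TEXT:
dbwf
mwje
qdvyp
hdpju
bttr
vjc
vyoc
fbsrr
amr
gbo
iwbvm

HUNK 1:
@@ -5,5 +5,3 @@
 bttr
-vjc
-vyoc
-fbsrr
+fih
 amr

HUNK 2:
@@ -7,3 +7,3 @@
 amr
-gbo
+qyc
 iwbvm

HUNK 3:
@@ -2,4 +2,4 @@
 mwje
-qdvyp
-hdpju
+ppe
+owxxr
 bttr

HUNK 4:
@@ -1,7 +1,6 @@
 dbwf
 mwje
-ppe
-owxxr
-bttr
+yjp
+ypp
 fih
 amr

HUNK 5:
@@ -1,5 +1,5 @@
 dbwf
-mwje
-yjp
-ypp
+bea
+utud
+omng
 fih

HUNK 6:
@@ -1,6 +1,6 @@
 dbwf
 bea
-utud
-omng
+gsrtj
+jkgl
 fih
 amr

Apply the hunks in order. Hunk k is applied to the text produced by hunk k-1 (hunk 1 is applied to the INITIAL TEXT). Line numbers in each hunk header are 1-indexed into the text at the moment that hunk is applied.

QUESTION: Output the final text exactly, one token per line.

Answer: dbwf
bea
gsrtj
jkgl
fih
amr
qyc
iwbvm

Derivation:
Hunk 1: at line 5 remove [vjc,vyoc,fbsrr] add [fih] -> 9 lines: dbwf mwje qdvyp hdpju bttr fih amr gbo iwbvm
Hunk 2: at line 7 remove [gbo] add [qyc] -> 9 lines: dbwf mwje qdvyp hdpju bttr fih amr qyc iwbvm
Hunk 3: at line 2 remove [qdvyp,hdpju] add [ppe,owxxr] -> 9 lines: dbwf mwje ppe owxxr bttr fih amr qyc iwbvm
Hunk 4: at line 1 remove [ppe,owxxr,bttr] add [yjp,ypp] -> 8 lines: dbwf mwje yjp ypp fih amr qyc iwbvm
Hunk 5: at line 1 remove [mwje,yjp,ypp] add [bea,utud,omng] -> 8 lines: dbwf bea utud omng fih amr qyc iwbvm
Hunk 6: at line 1 remove [utud,omng] add [gsrtj,jkgl] -> 8 lines: dbwf bea gsrtj jkgl fih amr qyc iwbvm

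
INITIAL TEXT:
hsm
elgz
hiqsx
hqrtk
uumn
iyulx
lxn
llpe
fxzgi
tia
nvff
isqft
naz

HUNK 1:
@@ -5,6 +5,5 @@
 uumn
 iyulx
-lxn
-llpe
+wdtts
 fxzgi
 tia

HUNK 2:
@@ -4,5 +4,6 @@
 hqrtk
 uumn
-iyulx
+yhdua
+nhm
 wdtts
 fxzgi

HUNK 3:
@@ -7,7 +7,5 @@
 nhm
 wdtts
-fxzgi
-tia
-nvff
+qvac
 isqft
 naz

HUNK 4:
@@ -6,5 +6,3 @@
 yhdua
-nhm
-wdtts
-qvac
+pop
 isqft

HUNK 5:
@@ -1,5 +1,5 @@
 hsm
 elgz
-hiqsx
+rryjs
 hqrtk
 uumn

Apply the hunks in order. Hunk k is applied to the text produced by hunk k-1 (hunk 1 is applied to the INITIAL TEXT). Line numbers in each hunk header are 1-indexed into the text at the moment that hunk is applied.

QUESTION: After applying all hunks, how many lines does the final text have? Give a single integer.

Hunk 1: at line 5 remove [lxn,llpe] add [wdtts] -> 12 lines: hsm elgz hiqsx hqrtk uumn iyulx wdtts fxzgi tia nvff isqft naz
Hunk 2: at line 4 remove [iyulx] add [yhdua,nhm] -> 13 lines: hsm elgz hiqsx hqrtk uumn yhdua nhm wdtts fxzgi tia nvff isqft naz
Hunk 3: at line 7 remove [fxzgi,tia,nvff] add [qvac] -> 11 lines: hsm elgz hiqsx hqrtk uumn yhdua nhm wdtts qvac isqft naz
Hunk 4: at line 6 remove [nhm,wdtts,qvac] add [pop] -> 9 lines: hsm elgz hiqsx hqrtk uumn yhdua pop isqft naz
Hunk 5: at line 1 remove [hiqsx] add [rryjs] -> 9 lines: hsm elgz rryjs hqrtk uumn yhdua pop isqft naz
Final line count: 9

Answer: 9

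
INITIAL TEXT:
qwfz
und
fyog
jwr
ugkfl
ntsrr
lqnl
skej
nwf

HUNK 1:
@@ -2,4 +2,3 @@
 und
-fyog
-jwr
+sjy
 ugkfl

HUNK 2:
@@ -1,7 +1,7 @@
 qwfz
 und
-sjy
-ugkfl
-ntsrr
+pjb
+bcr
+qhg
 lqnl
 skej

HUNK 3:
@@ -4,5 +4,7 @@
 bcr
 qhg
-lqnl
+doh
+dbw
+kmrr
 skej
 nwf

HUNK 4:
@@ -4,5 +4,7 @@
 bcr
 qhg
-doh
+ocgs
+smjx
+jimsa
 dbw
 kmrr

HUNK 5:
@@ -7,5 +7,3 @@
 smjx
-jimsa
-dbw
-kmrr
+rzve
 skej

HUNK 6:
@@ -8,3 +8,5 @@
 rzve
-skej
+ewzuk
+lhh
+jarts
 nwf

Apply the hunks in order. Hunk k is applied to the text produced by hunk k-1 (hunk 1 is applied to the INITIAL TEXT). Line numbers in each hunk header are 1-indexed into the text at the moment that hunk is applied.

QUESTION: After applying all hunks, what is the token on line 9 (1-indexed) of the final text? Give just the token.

Answer: ewzuk

Derivation:
Hunk 1: at line 2 remove [fyog,jwr] add [sjy] -> 8 lines: qwfz und sjy ugkfl ntsrr lqnl skej nwf
Hunk 2: at line 1 remove [sjy,ugkfl,ntsrr] add [pjb,bcr,qhg] -> 8 lines: qwfz und pjb bcr qhg lqnl skej nwf
Hunk 3: at line 4 remove [lqnl] add [doh,dbw,kmrr] -> 10 lines: qwfz und pjb bcr qhg doh dbw kmrr skej nwf
Hunk 4: at line 4 remove [doh] add [ocgs,smjx,jimsa] -> 12 lines: qwfz und pjb bcr qhg ocgs smjx jimsa dbw kmrr skej nwf
Hunk 5: at line 7 remove [jimsa,dbw,kmrr] add [rzve] -> 10 lines: qwfz und pjb bcr qhg ocgs smjx rzve skej nwf
Hunk 6: at line 8 remove [skej] add [ewzuk,lhh,jarts] -> 12 lines: qwfz und pjb bcr qhg ocgs smjx rzve ewzuk lhh jarts nwf
Final line 9: ewzuk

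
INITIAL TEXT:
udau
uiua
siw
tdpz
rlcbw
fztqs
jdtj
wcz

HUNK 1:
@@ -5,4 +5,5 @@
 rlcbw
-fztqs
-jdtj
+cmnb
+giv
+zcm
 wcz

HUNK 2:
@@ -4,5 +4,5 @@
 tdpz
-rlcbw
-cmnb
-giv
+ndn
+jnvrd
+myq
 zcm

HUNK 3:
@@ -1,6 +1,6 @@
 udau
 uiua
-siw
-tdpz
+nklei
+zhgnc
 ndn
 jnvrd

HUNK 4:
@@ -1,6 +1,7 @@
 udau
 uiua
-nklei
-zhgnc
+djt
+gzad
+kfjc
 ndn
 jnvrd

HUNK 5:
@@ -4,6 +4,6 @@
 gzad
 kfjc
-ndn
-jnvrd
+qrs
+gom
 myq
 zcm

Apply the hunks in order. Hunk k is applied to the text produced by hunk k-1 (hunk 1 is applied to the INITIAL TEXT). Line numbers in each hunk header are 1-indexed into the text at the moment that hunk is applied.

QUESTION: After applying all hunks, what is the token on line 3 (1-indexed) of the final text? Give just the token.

Answer: djt

Derivation:
Hunk 1: at line 5 remove [fztqs,jdtj] add [cmnb,giv,zcm] -> 9 lines: udau uiua siw tdpz rlcbw cmnb giv zcm wcz
Hunk 2: at line 4 remove [rlcbw,cmnb,giv] add [ndn,jnvrd,myq] -> 9 lines: udau uiua siw tdpz ndn jnvrd myq zcm wcz
Hunk 3: at line 1 remove [siw,tdpz] add [nklei,zhgnc] -> 9 lines: udau uiua nklei zhgnc ndn jnvrd myq zcm wcz
Hunk 4: at line 1 remove [nklei,zhgnc] add [djt,gzad,kfjc] -> 10 lines: udau uiua djt gzad kfjc ndn jnvrd myq zcm wcz
Hunk 5: at line 4 remove [ndn,jnvrd] add [qrs,gom] -> 10 lines: udau uiua djt gzad kfjc qrs gom myq zcm wcz
Final line 3: djt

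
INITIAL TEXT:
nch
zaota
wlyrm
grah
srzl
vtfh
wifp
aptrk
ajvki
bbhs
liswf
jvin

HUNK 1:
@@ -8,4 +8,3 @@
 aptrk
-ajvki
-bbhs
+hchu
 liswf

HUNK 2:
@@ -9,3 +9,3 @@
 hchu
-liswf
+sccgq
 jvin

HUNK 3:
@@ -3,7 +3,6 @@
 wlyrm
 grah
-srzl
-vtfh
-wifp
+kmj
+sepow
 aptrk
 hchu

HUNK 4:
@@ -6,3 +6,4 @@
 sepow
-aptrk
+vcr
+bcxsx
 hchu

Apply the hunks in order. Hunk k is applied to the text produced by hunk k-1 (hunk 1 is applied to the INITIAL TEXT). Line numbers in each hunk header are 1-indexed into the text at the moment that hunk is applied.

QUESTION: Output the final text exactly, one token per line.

Answer: nch
zaota
wlyrm
grah
kmj
sepow
vcr
bcxsx
hchu
sccgq
jvin

Derivation:
Hunk 1: at line 8 remove [ajvki,bbhs] add [hchu] -> 11 lines: nch zaota wlyrm grah srzl vtfh wifp aptrk hchu liswf jvin
Hunk 2: at line 9 remove [liswf] add [sccgq] -> 11 lines: nch zaota wlyrm grah srzl vtfh wifp aptrk hchu sccgq jvin
Hunk 3: at line 3 remove [srzl,vtfh,wifp] add [kmj,sepow] -> 10 lines: nch zaota wlyrm grah kmj sepow aptrk hchu sccgq jvin
Hunk 4: at line 6 remove [aptrk] add [vcr,bcxsx] -> 11 lines: nch zaota wlyrm grah kmj sepow vcr bcxsx hchu sccgq jvin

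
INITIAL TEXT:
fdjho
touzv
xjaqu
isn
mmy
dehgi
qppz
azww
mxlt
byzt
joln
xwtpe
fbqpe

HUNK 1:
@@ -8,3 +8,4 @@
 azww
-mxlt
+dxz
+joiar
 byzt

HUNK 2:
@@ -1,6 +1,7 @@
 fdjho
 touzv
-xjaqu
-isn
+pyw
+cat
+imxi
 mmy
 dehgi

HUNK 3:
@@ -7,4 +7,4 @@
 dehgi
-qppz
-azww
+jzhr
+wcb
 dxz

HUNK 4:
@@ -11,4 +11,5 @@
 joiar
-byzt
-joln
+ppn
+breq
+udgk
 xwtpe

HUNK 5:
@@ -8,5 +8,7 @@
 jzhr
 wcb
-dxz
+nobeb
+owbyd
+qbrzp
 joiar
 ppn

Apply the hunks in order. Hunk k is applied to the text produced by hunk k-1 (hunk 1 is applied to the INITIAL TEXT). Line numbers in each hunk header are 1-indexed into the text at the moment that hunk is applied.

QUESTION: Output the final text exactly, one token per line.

Hunk 1: at line 8 remove [mxlt] add [dxz,joiar] -> 14 lines: fdjho touzv xjaqu isn mmy dehgi qppz azww dxz joiar byzt joln xwtpe fbqpe
Hunk 2: at line 1 remove [xjaqu,isn] add [pyw,cat,imxi] -> 15 lines: fdjho touzv pyw cat imxi mmy dehgi qppz azww dxz joiar byzt joln xwtpe fbqpe
Hunk 3: at line 7 remove [qppz,azww] add [jzhr,wcb] -> 15 lines: fdjho touzv pyw cat imxi mmy dehgi jzhr wcb dxz joiar byzt joln xwtpe fbqpe
Hunk 4: at line 11 remove [byzt,joln] add [ppn,breq,udgk] -> 16 lines: fdjho touzv pyw cat imxi mmy dehgi jzhr wcb dxz joiar ppn breq udgk xwtpe fbqpe
Hunk 5: at line 8 remove [dxz] add [nobeb,owbyd,qbrzp] -> 18 lines: fdjho touzv pyw cat imxi mmy dehgi jzhr wcb nobeb owbyd qbrzp joiar ppn breq udgk xwtpe fbqpe

Answer: fdjho
touzv
pyw
cat
imxi
mmy
dehgi
jzhr
wcb
nobeb
owbyd
qbrzp
joiar
ppn
breq
udgk
xwtpe
fbqpe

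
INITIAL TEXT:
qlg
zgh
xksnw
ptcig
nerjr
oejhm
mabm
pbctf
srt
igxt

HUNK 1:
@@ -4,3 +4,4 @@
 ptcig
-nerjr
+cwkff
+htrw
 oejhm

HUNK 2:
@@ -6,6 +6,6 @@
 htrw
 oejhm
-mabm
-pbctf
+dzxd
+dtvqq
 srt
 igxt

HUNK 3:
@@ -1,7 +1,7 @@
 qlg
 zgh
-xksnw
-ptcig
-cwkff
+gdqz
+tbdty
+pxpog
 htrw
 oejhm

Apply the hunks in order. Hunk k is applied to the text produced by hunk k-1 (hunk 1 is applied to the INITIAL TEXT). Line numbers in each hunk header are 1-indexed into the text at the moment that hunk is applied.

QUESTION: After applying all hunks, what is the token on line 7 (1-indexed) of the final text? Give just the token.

Hunk 1: at line 4 remove [nerjr] add [cwkff,htrw] -> 11 lines: qlg zgh xksnw ptcig cwkff htrw oejhm mabm pbctf srt igxt
Hunk 2: at line 6 remove [mabm,pbctf] add [dzxd,dtvqq] -> 11 lines: qlg zgh xksnw ptcig cwkff htrw oejhm dzxd dtvqq srt igxt
Hunk 3: at line 1 remove [xksnw,ptcig,cwkff] add [gdqz,tbdty,pxpog] -> 11 lines: qlg zgh gdqz tbdty pxpog htrw oejhm dzxd dtvqq srt igxt
Final line 7: oejhm

Answer: oejhm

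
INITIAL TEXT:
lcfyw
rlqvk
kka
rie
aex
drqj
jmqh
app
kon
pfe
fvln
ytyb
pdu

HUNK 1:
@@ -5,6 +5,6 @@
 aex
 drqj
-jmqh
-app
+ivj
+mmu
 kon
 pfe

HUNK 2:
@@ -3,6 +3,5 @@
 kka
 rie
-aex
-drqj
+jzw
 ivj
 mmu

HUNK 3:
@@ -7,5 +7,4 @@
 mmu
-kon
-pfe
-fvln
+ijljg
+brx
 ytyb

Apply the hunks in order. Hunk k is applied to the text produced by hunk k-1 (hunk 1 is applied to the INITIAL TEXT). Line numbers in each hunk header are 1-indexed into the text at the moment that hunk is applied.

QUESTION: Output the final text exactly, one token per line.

Answer: lcfyw
rlqvk
kka
rie
jzw
ivj
mmu
ijljg
brx
ytyb
pdu

Derivation:
Hunk 1: at line 5 remove [jmqh,app] add [ivj,mmu] -> 13 lines: lcfyw rlqvk kka rie aex drqj ivj mmu kon pfe fvln ytyb pdu
Hunk 2: at line 3 remove [aex,drqj] add [jzw] -> 12 lines: lcfyw rlqvk kka rie jzw ivj mmu kon pfe fvln ytyb pdu
Hunk 3: at line 7 remove [kon,pfe,fvln] add [ijljg,brx] -> 11 lines: lcfyw rlqvk kka rie jzw ivj mmu ijljg brx ytyb pdu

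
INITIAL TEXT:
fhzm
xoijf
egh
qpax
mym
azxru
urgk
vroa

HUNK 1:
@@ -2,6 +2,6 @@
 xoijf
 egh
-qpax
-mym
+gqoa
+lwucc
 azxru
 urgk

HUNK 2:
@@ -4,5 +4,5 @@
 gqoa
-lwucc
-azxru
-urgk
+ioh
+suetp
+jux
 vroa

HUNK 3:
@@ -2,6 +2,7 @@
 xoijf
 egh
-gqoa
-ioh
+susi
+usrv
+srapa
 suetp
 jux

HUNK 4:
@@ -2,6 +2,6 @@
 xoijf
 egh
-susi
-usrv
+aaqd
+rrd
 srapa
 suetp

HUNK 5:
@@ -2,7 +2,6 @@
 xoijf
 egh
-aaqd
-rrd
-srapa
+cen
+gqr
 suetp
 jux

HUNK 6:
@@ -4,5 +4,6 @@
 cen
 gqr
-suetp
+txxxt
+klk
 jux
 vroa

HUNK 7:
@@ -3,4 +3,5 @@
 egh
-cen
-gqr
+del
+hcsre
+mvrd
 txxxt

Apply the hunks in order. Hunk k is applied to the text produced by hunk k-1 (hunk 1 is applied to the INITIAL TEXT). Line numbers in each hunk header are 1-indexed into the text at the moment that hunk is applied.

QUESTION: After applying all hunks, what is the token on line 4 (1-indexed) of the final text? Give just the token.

Answer: del

Derivation:
Hunk 1: at line 2 remove [qpax,mym] add [gqoa,lwucc] -> 8 lines: fhzm xoijf egh gqoa lwucc azxru urgk vroa
Hunk 2: at line 4 remove [lwucc,azxru,urgk] add [ioh,suetp,jux] -> 8 lines: fhzm xoijf egh gqoa ioh suetp jux vroa
Hunk 3: at line 2 remove [gqoa,ioh] add [susi,usrv,srapa] -> 9 lines: fhzm xoijf egh susi usrv srapa suetp jux vroa
Hunk 4: at line 2 remove [susi,usrv] add [aaqd,rrd] -> 9 lines: fhzm xoijf egh aaqd rrd srapa suetp jux vroa
Hunk 5: at line 2 remove [aaqd,rrd,srapa] add [cen,gqr] -> 8 lines: fhzm xoijf egh cen gqr suetp jux vroa
Hunk 6: at line 4 remove [suetp] add [txxxt,klk] -> 9 lines: fhzm xoijf egh cen gqr txxxt klk jux vroa
Hunk 7: at line 3 remove [cen,gqr] add [del,hcsre,mvrd] -> 10 lines: fhzm xoijf egh del hcsre mvrd txxxt klk jux vroa
Final line 4: del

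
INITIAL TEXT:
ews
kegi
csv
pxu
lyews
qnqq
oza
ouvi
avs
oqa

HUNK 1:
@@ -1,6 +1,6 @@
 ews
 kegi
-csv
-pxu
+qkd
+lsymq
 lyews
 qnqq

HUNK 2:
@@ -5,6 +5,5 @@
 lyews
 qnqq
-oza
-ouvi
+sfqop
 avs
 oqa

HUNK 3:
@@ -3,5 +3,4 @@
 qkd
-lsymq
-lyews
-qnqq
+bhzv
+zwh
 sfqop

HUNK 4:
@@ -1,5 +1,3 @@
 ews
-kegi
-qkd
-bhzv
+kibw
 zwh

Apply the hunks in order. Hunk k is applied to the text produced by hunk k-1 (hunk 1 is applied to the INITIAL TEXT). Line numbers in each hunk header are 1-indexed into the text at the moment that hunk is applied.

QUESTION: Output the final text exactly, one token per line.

Answer: ews
kibw
zwh
sfqop
avs
oqa

Derivation:
Hunk 1: at line 1 remove [csv,pxu] add [qkd,lsymq] -> 10 lines: ews kegi qkd lsymq lyews qnqq oza ouvi avs oqa
Hunk 2: at line 5 remove [oza,ouvi] add [sfqop] -> 9 lines: ews kegi qkd lsymq lyews qnqq sfqop avs oqa
Hunk 3: at line 3 remove [lsymq,lyews,qnqq] add [bhzv,zwh] -> 8 lines: ews kegi qkd bhzv zwh sfqop avs oqa
Hunk 4: at line 1 remove [kegi,qkd,bhzv] add [kibw] -> 6 lines: ews kibw zwh sfqop avs oqa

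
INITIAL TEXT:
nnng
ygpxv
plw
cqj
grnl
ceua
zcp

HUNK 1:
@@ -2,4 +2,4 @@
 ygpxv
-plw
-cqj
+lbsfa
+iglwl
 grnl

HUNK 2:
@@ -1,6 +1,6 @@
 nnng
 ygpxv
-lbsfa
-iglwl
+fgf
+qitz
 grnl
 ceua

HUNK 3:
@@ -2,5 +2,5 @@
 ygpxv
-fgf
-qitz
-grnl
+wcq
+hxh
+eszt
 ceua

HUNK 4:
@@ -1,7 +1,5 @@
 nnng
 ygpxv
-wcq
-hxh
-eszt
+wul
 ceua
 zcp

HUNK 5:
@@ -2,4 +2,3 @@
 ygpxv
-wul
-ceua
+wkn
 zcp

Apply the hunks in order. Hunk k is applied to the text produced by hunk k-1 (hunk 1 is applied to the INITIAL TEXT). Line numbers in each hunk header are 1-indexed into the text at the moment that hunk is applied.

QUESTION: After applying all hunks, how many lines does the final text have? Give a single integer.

Answer: 4

Derivation:
Hunk 1: at line 2 remove [plw,cqj] add [lbsfa,iglwl] -> 7 lines: nnng ygpxv lbsfa iglwl grnl ceua zcp
Hunk 2: at line 1 remove [lbsfa,iglwl] add [fgf,qitz] -> 7 lines: nnng ygpxv fgf qitz grnl ceua zcp
Hunk 3: at line 2 remove [fgf,qitz,grnl] add [wcq,hxh,eszt] -> 7 lines: nnng ygpxv wcq hxh eszt ceua zcp
Hunk 4: at line 1 remove [wcq,hxh,eszt] add [wul] -> 5 lines: nnng ygpxv wul ceua zcp
Hunk 5: at line 2 remove [wul,ceua] add [wkn] -> 4 lines: nnng ygpxv wkn zcp
Final line count: 4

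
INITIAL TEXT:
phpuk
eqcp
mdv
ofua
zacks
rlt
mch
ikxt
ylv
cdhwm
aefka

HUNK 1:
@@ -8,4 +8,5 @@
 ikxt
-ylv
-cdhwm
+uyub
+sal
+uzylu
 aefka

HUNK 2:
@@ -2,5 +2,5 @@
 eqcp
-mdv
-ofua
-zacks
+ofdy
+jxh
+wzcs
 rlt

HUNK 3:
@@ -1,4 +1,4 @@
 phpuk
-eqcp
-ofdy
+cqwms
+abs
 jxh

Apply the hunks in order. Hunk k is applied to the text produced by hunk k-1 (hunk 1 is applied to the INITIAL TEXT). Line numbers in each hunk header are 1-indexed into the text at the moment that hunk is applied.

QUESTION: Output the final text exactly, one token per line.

Answer: phpuk
cqwms
abs
jxh
wzcs
rlt
mch
ikxt
uyub
sal
uzylu
aefka

Derivation:
Hunk 1: at line 8 remove [ylv,cdhwm] add [uyub,sal,uzylu] -> 12 lines: phpuk eqcp mdv ofua zacks rlt mch ikxt uyub sal uzylu aefka
Hunk 2: at line 2 remove [mdv,ofua,zacks] add [ofdy,jxh,wzcs] -> 12 lines: phpuk eqcp ofdy jxh wzcs rlt mch ikxt uyub sal uzylu aefka
Hunk 3: at line 1 remove [eqcp,ofdy] add [cqwms,abs] -> 12 lines: phpuk cqwms abs jxh wzcs rlt mch ikxt uyub sal uzylu aefka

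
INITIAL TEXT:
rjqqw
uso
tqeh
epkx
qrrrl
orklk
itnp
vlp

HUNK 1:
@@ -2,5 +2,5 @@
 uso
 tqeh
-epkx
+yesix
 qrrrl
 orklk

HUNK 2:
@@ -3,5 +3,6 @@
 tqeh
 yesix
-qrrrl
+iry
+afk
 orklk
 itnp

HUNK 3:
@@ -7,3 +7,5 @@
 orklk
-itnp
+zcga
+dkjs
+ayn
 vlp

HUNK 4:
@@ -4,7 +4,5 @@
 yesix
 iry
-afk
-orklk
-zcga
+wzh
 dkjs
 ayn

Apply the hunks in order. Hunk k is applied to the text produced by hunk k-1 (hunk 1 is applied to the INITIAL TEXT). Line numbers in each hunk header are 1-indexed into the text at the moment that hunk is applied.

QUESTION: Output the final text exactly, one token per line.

Answer: rjqqw
uso
tqeh
yesix
iry
wzh
dkjs
ayn
vlp

Derivation:
Hunk 1: at line 2 remove [epkx] add [yesix] -> 8 lines: rjqqw uso tqeh yesix qrrrl orklk itnp vlp
Hunk 2: at line 3 remove [qrrrl] add [iry,afk] -> 9 lines: rjqqw uso tqeh yesix iry afk orklk itnp vlp
Hunk 3: at line 7 remove [itnp] add [zcga,dkjs,ayn] -> 11 lines: rjqqw uso tqeh yesix iry afk orklk zcga dkjs ayn vlp
Hunk 4: at line 4 remove [afk,orklk,zcga] add [wzh] -> 9 lines: rjqqw uso tqeh yesix iry wzh dkjs ayn vlp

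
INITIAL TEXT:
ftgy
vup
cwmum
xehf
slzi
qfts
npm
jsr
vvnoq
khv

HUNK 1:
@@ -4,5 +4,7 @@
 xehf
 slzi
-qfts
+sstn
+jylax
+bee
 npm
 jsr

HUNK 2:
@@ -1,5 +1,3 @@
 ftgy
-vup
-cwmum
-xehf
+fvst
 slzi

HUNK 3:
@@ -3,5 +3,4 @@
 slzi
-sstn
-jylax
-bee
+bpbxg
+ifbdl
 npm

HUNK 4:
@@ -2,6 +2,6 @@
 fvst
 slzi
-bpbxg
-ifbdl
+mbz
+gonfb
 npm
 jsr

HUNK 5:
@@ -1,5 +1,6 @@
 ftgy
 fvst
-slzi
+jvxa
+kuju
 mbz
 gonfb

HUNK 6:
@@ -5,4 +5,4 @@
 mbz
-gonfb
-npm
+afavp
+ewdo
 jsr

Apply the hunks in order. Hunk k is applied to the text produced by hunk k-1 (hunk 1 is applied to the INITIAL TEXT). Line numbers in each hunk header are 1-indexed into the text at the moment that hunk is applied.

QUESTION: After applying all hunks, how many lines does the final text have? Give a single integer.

Answer: 10

Derivation:
Hunk 1: at line 4 remove [qfts] add [sstn,jylax,bee] -> 12 lines: ftgy vup cwmum xehf slzi sstn jylax bee npm jsr vvnoq khv
Hunk 2: at line 1 remove [vup,cwmum,xehf] add [fvst] -> 10 lines: ftgy fvst slzi sstn jylax bee npm jsr vvnoq khv
Hunk 3: at line 3 remove [sstn,jylax,bee] add [bpbxg,ifbdl] -> 9 lines: ftgy fvst slzi bpbxg ifbdl npm jsr vvnoq khv
Hunk 4: at line 2 remove [bpbxg,ifbdl] add [mbz,gonfb] -> 9 lines: ftgy fvst slzi mbz gonfb npm jsr vvnoq khv
Hunk 5: at line 1 remove [slzi] add [jvxa,kuju] -> 10 lines: ftgy fvst jvxa kuju mbz gonfb npm jsr vvnoq khv
Hunk 6: at line 5 remove [gonfb,npm] add [afavp,ewdo] -> 10 lines: ftgy fvst jvxa kuju mbz afavp ewdo jsr vvnoq khv
Final line count: 10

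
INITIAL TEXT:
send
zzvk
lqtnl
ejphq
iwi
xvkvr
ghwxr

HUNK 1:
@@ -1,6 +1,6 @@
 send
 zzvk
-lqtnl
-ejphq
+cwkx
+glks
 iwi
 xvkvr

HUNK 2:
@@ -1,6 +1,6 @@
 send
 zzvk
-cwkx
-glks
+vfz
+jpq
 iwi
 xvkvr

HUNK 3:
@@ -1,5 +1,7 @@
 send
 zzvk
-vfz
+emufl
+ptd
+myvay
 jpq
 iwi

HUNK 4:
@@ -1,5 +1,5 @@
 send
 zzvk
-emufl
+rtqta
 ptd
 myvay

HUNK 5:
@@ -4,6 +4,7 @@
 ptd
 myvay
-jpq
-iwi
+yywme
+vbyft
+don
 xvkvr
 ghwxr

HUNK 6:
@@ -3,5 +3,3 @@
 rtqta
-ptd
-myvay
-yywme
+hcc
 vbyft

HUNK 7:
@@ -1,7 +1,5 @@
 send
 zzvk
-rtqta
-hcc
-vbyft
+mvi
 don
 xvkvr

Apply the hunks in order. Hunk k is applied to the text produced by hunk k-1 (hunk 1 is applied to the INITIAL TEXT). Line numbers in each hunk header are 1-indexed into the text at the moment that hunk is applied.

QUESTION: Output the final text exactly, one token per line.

Answer: send
zzvk
mvi
don
xvkvr
ghwxr

Derivation:
Hunk 1: at line 1 remove [lqtnl,ejphq] add [cwkx,glks] -> 7 lines: send zzvk cwkx glks iwi xvkvr ghwxr
Hunk 2: at line 1 remove [cwkx,glks] add [vfz,jpq] -> 7 lines: send zzvk vfz jpq iwi xvkvr ghwxr
Hunk 3: at line 1 remove [vfz] add [emufl,ptd,myvay] -> 9 lines: send zzvk emufl ptd myvay jpq iwi xvkvr ghwxr
Hunk 4: at line 1 remove [emufl] add [rtqta] -> 9 lines: send zzvk rtqta ptd myvay jpq iwi xvkvr ghwxr
Hunk 5: at line 4 remove [jpq,iwi] add [yywme,vbyft,don] -> 10 lines: send zzvk rtqta ptd myvay yywme vbyft don xvkvr ghwxr
Hunk 6: at line 3 remove [ptd,myvay,yywme] add [hcc] -> 8 lines: send zzvk rtqta hcc vbyft don xvkvr ghwxr
Hunk 7: at line 1 remove [rtqta,hcc,vbyft] add [mvi] -> 6 lines: send zzvk mvi don xvkvr ghwxr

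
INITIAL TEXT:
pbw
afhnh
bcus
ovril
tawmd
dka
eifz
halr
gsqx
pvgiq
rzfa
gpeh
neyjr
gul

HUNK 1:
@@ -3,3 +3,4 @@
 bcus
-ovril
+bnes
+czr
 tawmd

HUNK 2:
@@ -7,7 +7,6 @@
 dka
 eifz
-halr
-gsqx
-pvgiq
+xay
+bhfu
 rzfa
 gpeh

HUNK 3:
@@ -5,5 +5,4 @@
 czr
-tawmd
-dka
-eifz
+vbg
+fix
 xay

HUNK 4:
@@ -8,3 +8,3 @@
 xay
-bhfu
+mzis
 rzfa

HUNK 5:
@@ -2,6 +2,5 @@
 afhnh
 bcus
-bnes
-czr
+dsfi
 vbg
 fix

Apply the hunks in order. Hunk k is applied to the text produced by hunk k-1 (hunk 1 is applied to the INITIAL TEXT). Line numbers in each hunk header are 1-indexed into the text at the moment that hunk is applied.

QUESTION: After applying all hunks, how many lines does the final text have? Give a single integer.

Hunk 1: at line 3 remove [ovril] add [bnes,czr] -> 15 lines: pbw afhnh bcus bnes czr tawmd dka eifz halr gsqx pvgiq rzfa gpeh neyjr gul
Hunk 2: at line 7 remove [halr,gsqx,pvgiq] add [xay,bhfu] -> 14 lines: pbw afhnh bcus bnes czr tawmd dka eifz xay bhfu rzfa gpeh neyjr gul
Hunk 3: at line 5 remove [tawmd,dka,eifz] add [vbg,fix] -> 13 lines: pbw afhnh bcus bnes czr vbg fix xay bhfu rzfa gpeh neyjr gul
Hunk 4: at line 8 remove [bhfu] add [mzis] -> 13 lines: pbw afhnh bcus bnes czr vbg fix xay mzis rzfa gpeh neyjr gul
Hunk 5: at line 2 remove [bnes,czr] add [dsfi] -> 12 lines: pbw afhnh bcus dsfi vbg fix xay mzis rzfa gpeh neyjr gul
Final line count: 12

Answer: 12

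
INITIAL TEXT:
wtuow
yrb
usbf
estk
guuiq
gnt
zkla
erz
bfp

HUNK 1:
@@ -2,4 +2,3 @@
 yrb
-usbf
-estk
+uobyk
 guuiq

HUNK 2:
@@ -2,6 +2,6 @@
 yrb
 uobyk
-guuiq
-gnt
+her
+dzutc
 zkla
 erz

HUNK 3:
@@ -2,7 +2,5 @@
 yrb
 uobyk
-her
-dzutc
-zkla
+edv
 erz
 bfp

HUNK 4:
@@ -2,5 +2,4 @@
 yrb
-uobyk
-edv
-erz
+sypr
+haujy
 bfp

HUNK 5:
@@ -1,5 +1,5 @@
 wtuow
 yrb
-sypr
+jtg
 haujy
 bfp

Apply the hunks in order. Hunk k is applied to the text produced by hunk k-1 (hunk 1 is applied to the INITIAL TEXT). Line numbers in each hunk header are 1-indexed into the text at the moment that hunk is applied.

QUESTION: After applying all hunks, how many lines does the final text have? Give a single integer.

Answer: 5

Derivation:
Hunk 1: at line 2 remove [usbf,estk] add [uobyk] -> 8 lines: wtuow yrb uobyk guuiq gnt zkla erz bfp
Hunk 2: at line 2 remove [guuiq,gnt] add [her,dzutc] -> 8 lines: wtuow yrb uobyk her dzutc zkla erz bfp
Hunk 3: at line 2 remove [her,dzutc,zkla] add [edv] -> 6 lines: wtuow yrb uobyk edv erz bfp
Hunk 4: at line 2 remove [uobyk,edv,erz] add [sypr,haujy] -> 5 lines: wtuow yrb sypr haujy bfp
Hunk 5: at line 1 remove [sypr] add [jtg] -> 5 lines: wtuow yrb jtg haujy bfp
Final line count: 5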